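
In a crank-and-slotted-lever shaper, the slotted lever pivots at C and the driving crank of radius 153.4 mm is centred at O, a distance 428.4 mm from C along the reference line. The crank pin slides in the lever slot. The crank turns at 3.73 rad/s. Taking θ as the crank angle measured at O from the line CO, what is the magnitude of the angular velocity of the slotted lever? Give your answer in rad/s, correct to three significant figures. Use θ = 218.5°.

ω = 3.73 rad/s
Crank pin A relative to C: A = (d + r cosθ, r sinθ); lever angle φ = atan2(r sinθ, d + r cosθ).
Differentiating tanφ: φ̇ = rω(d cosθ + r)/(d² + r² + 2dr cosθ).
d² + r² + 2dr cosθ = |CA|² = 0.104197 m²;  d cosθ + r = -0.18187 m.
|ω_lever| = |0.1534·3.73·-0.18187| / 0.104197 = 0.9987 rad/s.

0.999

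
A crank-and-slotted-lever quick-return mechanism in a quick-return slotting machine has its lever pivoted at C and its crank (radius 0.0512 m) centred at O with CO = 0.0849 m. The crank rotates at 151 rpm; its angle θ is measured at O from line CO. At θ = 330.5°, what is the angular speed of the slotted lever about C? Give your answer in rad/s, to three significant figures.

5.82

ω = 15.81 rad/s (from 151 rpm).
Crank pin A relative to C: A = (d + r cosθ, r sinθ); lever angle φ = atan2(r sinθ, d + r cosθ).
Differentiating tanφ: φ̇ = rω(d cosθ + r)/(d² + r² + 2dr cosθ).
d² + r² + 2dr cosθ = |CA|² = 0.0173961 m²;  d cosθ + r = +0.12509 m.
|ω_lever| = |0.0512·15.81·+0.12509| / 0.0173961 = 5.8218 rad/s.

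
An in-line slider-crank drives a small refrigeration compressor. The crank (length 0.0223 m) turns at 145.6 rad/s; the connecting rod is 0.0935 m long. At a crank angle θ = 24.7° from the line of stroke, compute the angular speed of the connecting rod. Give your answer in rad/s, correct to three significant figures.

ω = 145.6 rad/s
The rod makes angle φ with the slider axis where L sinφ = r sinθ; differentiating, L cosφ·φ̇ = r ω cosθ.
L cosφ = √(L² − r² sin²θ) = 0.093034 m.
|ω_rod| = r ω |cosθ| / √(L² − r² sin²θ) = 0.0223·145.6·0.90851/0.093034 = 31.707 rad/s.

31.7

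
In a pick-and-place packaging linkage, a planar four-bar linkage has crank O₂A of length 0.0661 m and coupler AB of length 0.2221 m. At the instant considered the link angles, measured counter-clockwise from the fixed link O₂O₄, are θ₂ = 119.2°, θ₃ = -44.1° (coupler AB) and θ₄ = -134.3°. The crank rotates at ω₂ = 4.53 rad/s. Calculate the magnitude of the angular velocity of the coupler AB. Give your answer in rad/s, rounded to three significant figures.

1.29

ω₂ = 4.53 rad/s
Differentiating the loop-closure r₂e^{iθ₂}+r₃e^{iθ₃}=r₁+r₄e^{iθ₄} gives r₂ω₂e^{iθ₂}+r₃ω₃e^{iθ₃}=r₄ω₄e^{iθ₄}.
Eliminating the other unknown: ω₃ = r₂ω₂ sin(θ₄−θ₂) / [r₃ sin(θ₃−θ₄)].
Numerator sine = +0.95882; denominator sine = +0.99999.
Result = 0.0661·4.53·(+0.95882) / (0.2221·(+0.99999)) = +1.2927 rad/s; magnitude 1.2927 rad/s.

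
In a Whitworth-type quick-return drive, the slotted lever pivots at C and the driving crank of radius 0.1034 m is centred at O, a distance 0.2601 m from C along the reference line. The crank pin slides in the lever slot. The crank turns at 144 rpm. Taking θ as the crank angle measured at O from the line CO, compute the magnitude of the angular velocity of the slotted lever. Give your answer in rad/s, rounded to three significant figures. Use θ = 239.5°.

ω = 15.08 rad/s (from 144 rpm).
Crank pin A relative to C: A = (d + r cosθ, r sinθ); lever angle φ = atan2(r sinθ, d + r cosθ).
Differentiating tanφ: φ̇ = rω(d cosθ + r)/(d² + r² + 2dr cosθ).
d² + r² + 2dr cosθ = |CA|² = 0.0510438 m²;  d cosθ + r = -0.028611 m.
|ω_lever| = |0.1034·15.08·-0.028611| / 0.0510438 = 0.87397 rad/s.

0.874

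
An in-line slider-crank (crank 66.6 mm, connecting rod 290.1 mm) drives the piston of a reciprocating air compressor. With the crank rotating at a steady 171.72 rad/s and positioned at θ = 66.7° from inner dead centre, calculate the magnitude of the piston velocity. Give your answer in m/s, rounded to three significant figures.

11.5

ω = 171.7 rad/s
For an in-line slider-crank, x = r cosθ + √(L² − r² sin²θ), so v = −rω sinθ·[1 + r cosθ/√(L² − r² sin²θ)].
With r = 0.0666 m, L = 0.2901 m, θ = 66.7°: √(L² − r² sin²θ) = 0.28358 m.
v = −0.0666·171.7·0.91845·[1 + 0.0666·0.39555/0.28358] = -11.48 m/s.
|v| = 11.48 m/s.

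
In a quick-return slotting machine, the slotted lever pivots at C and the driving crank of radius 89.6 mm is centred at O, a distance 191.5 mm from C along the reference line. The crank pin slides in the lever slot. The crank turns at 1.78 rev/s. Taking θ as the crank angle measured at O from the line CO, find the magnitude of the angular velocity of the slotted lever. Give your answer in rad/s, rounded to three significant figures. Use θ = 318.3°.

ω = 11.18 rad/s (from 1.78 rev/s).
Crank pin A relative to C: A = (d + r cosθ, r sinθ); lever angle φ = atan2(r sinθ, d + r cosθ).
Differentiating tanφ: φ̇ = rω(d cosθ + r)/(d² + r² + 2dr cosθ).
d² + r² + 2dr cosθ = |CA|² = 0.0703226 m²;  d cosθ + r = +0.23258 m.
|ω_lever| = |0.0896·11.18·+0.23258| / 0.0703226 = 3.3143 rad/s.

3.31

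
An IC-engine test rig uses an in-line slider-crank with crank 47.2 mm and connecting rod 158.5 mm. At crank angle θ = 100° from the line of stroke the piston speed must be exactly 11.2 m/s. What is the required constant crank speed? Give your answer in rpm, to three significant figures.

2430

For an in-line slider-crank, |v_piston| = rω|sinθ|·[1 + r cosθ/√(L² − r² sin²θ)].
With r = 0.0472 m, L = 0.1585 m, θ = 100°: the bracketed kinematic factor |dx/dθ| = 0.043969 m.
ω = v/|dx/dθ| = 11.2/0.043969 = 254.73 rad/s.
N = 60ω/(2π) = 2432.5 rpm.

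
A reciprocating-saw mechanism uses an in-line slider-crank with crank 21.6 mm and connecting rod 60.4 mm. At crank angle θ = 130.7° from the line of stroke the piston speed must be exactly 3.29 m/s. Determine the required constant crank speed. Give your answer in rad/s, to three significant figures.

For an in-line slider-crank, |v_piston| = rω|sinθ|·[1 + r cosθ/√(L² − r² sin²θ)].
With r = 0.0216 m, L = 0.0604 m, θ = 130.7°: the bracketed kinematic factor |dx/dθ| = 0.012408 m.
ω = v/|dx/dθ| = 3.29/0.012408 = 265.15 rad/s.

265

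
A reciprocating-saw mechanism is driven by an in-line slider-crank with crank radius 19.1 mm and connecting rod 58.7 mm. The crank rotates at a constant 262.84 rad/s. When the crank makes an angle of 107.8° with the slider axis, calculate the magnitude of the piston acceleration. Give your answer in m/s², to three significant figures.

766

ω = 262.8 rad/s
x(θ) = r cosθ + √(L² − r² sin²θ); with ω constant, a = ω²·d²x/dθ².
d²x/dθ² = −r cosθ − r²(cos2θ)/√u − r⁴ sin²2θ/(4u^{3/2}),  u = L² − r² sin²θ = 0.00311497 m².
Substituting r = 0.0191 m, L = 0.0587 m, θ = 107.8°: d²x/dθ² = +0.011089 m.
a = ω²·d²x/dθ² = (262.8)²·(+0.011089) = +766.06 m/s²;  |a| = 766.06 m/s².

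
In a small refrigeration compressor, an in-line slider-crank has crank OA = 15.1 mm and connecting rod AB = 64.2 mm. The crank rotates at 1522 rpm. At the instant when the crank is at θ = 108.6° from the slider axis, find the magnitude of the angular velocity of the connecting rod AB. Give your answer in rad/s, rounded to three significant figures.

ω = 159.4 rad/s (converted from 1522 rpm).
The rod makes angle φ with the slider axis where L sinφ = r sinθ; differentiating, L cosφ·φ̇ = r ω cosθ.
L cosφ = √(L² − r² sin²θ) = 0.062585 m.
|ω_rod| = r ω |cosθ| / √(L² − r² sin²θ) = 0.0151·159.4·0.31896/0.062585 = 12.266 rad/s.

12.3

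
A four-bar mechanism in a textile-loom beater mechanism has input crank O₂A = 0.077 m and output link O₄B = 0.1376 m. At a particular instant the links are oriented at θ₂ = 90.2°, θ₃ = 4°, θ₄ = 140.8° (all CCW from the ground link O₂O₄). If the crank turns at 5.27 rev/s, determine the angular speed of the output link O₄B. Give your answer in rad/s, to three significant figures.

27.0

ω₂ = 33.11 rad/s (from 5.27 rev/s).
Differentiating the loop-closure r₂e^{iθ₂}+r₃e^{iθ₃}=r₁+r₄e^{iθ₄} gives r₂ω₂e^{iθ₂}+r₃ω₃e^{iθ₃}=r₄ω₄e^{iθ₄}.
Eliminating the other unknown: ω₄ = r₂ω₂ sin(θ₂−θ₃) / [r₄ sin(θ₄−θ₃)].
Numerator sine = +0.99780; denominator sine = +0.68455.
Result = 0.077·33.11·(+0.99780) / (0.1376·(+0.68455)) = +27.009 rad/s; magnitude 27.009 rad/s.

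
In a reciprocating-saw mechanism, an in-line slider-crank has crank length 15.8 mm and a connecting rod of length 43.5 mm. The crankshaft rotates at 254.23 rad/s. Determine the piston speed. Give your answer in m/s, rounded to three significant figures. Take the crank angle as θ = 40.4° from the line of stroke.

ω = 254.2 rad/s
For an in-line slider-crank, x = r cosθ + √(L² − r² sin²θ), so v = −rω sinθ·[1 + r cosθ/√(L² − r² sin²θ)].
With r = 0.0158 m, L = 0.0435 m, θ = 40.4°: √(L² − r² sin²θ) = 0.042277 m.
v = −0.0158·254.2·0.64812·[1 + 0.0158·0.76154/0.042277] = -3.3443 m/s.
|v| = 3.3443 m/s.

3.34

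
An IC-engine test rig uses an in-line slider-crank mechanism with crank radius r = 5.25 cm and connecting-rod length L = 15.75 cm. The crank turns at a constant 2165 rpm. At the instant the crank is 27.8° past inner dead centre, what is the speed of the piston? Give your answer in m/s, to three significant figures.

ω = 2π·2165/60 = 226.7 rad/s
For an in-line slider-crank, x = r cosθ + √(L² − r² sin²θ), so v = −rω sinθ·[1 + r cosθ/√(L² − r² sin²θ)].
With r = 0.0525 m, L = 0.1575 m, θ = 27.8°: √(L² − r² sin²θ) = 0.15559 m.
v = −0.0525·226.7·0.46639·[1 + 0.0525·0.88458/0.15559] = -7.2083 m/s.
|v| = 7.2083 m/s.

7.21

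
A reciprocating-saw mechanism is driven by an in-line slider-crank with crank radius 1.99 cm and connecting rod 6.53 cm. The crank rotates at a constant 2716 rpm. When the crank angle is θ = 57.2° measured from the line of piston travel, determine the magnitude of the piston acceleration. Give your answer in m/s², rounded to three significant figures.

ω = 2π·2716/60 = 284.4 rad/s
x(θ) = r cosθ + √(L² − r² sin²θ); with ω constant, a = ω²·d²x/dθ².
d²x/dθ² = −r cosθ − r²(cos2θ)/√u − r⁴ sin²2θ/(4u^{3/2}),  u = L² − r² sin²θ = 0.00398429 m².
Substituting r = 0.0199 m, L = 0.0653 m, θ = 57.2°: d²x/dθ² = -0.0083175 m.
a = ω²·d²x/dθ² = (284.4)²·(-0.0083175) = -672.84 m/s²;  |a| = 672.84 m/s².

673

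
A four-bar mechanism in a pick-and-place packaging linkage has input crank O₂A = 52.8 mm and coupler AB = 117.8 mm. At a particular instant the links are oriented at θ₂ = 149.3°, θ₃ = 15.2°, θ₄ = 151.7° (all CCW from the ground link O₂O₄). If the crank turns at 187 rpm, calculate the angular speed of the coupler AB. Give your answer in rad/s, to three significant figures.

ω₂ = 19.58 rad/s (from 187 rpm).
Differentiating the loop-closure r₂e^{iθ₂}+r₃e^{iθ₃}=r₁+r₄e^{iθ₄} gives r₂ω₂e^{iθ₂}+r₃ω₃e^{iθ₃}=r₄ω₄e^{iθ₄}.
Eliminating the other unknown: ω₃ = r₂ω₂ sin(θ₄−θ₂) / [r₃ sin(θ₃−θ₄)].
Numerator sine = +0.04188; denominator sine = -0.68835.
Result = 0.0528·19.58·(+0.04188) / (0.1178·(-0.68835)) = -0.53396 rad/s; magnitude 0.53396 rad/s.

0.534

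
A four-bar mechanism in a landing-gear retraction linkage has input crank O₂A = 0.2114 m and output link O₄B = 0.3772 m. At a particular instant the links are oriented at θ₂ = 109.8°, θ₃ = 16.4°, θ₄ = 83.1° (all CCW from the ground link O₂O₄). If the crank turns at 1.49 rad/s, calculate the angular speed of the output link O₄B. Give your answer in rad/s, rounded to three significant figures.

ω₂ = 1.49 rad/s
Differentiating the loop-closure r₂e^{iθ₂}+r₃e^{iθ₃}=r₁+r₄e^{iθ₄} gives r₂ω₂e^{iθ₂}+r₃ω₃e^{iθ₃}=r₄ω₄e^{iθ₄}.
Eliminating the other unknown: ω₄ = r₂ω₂ sin(θ₂−θ₃) / [r₄ sin(θ₄−θ₃)].
Numerator sine = +0.99824; denominator sine = +0.91845.
Result = 0.2114·1.49·(+0.99824) / (0.3772·(+0.91845)) = +0.90761 rad/s; magnitude 0.90761 rad/s.

0.908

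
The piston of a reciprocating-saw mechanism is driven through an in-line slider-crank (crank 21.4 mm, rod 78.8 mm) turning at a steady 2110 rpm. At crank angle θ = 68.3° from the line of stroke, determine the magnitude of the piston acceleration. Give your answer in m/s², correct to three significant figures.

ω = 2π·2110/60 = 221 rad/s
x(θ) = r cosθ + √(L² − r² sin²θ); with ω constant, a = ω²·d²x/dθ².
d²x/dθ² = −r cosθ − r²(cos2θ)/√u − r⁴ sin²2θ/(4u^{3/2}),  u = L² − r² sin²θ = 0.00581409 m².
Substituting r = 0.0214 m, L = 0.0788 m, θ = 68.3°: d²x/dθ² = -0.0036046 m.
a = ω²·d²x/dθ² = (221)²·(-0.0036046) = -175.99 m/s²;  |a| = 175.99 m/s².

176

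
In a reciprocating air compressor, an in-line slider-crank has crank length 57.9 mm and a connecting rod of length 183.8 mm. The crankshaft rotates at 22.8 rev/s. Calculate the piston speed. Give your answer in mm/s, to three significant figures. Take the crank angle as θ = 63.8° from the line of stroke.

ω = 2π·22.8 = 143.3 rad/s
For an in-line slider-crank, x = r cosθ + √(L² − r² sin²θ), so v = −rω sinθ·[1 + r cosθ/√(L² − r² sin²θ)].
With r = 0.0579 m, L = 0.1838 m, θ = 63.8°: √(L² − r² sin²θ) = 0.17631 m.
v = −0.0579·143.3·0.89726·[1 + 0.0579·0.44151/0.17631] = -8.5215 m/s.
|v| = 8.5215 m/s = 8521.5 mm/s.

8520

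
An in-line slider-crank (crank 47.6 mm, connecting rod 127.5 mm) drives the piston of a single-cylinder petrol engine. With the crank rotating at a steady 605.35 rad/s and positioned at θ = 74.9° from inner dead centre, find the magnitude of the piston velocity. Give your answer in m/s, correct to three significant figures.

ω = 605.4 rad/s
For an in-line slider-crank, x = r cosθ + √(L² − r² sin²θ), so v = −rω sinθ·[1 + r cosθ/√(L² − r² sin²θ)].
With r = 0.0476 m, L = 0.1275 m, θ = 74.9°: √(L² − r² sin²θ) = 0.11893 m.
v = −0.0476·605.4·0.96547·[1 + 0.0476·0.26050/0.11893] = -30.72 m/s.
|v| = 30.72 m/s.

30.7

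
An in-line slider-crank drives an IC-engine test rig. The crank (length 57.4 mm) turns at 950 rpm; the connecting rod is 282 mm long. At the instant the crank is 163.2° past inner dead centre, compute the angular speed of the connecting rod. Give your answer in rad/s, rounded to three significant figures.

19.4

ω = 99.48 rad/s (converted from 950 rpm).
The rod makes angle φ with the slider axis where L sinφ = r sinθ; differentiating, L cosφ·φ̇ = r ω cosθ.
L cosφ = √(L² − r² sin²θ) = 0.28151 m.
|ω_rod| = r ω |cosθ| / √(L² − r² sin²θ) = 0.0574·99.48·0.95732/0.28151 = 19.419 rad/s.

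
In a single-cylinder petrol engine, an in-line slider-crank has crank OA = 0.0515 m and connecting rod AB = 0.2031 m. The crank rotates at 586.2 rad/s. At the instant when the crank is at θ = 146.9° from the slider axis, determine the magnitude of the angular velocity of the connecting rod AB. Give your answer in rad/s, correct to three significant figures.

ω = 586.2 rad/s
The rod makes angle φ with the slider axis where L sinφ = r sinθ; differentiating, L cosφ·φ̇ = r ω cosθ.
L cosφ = √(L² − r² sin²θ) = 0.20114 m.
|ω_rod| = r ω |cosθ| / √(L² − r² sin²θ) = 0.0515·586.2·0.83772/0.20114 = 125.73 rad/s.

126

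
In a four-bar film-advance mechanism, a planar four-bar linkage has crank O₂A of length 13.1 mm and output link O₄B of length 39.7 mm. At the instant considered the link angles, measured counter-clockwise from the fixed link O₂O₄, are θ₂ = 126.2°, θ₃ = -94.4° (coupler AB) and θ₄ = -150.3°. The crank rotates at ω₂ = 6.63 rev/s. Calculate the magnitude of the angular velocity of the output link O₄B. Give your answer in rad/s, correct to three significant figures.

ω₂ = 41.66 rad/s (from 6.63 rev/s).
Differentiating the loop-closure r₂e^{iθ₂}+r₃e^{iθ₃}=r₁+r₄e^{iθ₄} gives r₂ω₂e^{iθ₂}+r₃ω₃e^{iθ₃}=r₄ω₄e^{iθ₄}.
Eliminating the other unknown: ω₄ = r₂ω₂ sin(θ₂−θ₃) / [r₄ sin(θ₄−θ₃)].
Numerator sine = -0.65077; denominator sine = -0.82806.
Result = 0.0131·41.66·(-0.65077) / (0.0397·(-0.82806)) = +10.803 rad/s; magnitude 10.803 rad/s.

10.8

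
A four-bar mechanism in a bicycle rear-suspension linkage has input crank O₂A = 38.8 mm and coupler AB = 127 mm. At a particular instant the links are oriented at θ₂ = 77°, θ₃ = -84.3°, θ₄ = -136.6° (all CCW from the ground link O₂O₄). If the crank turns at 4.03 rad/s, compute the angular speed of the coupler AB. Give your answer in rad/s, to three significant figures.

0.861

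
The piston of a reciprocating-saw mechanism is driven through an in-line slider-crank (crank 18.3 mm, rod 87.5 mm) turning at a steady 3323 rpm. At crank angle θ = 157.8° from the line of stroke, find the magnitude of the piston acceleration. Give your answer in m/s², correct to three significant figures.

ω = 2π·3323/60 = 348 rad/s
x(θ) = r cosθ + √(L² − r² sin²θ); with ω constant, a = ω²·d²x/dθ².
d²x/dθ² = −r cosθ − r²(cos2θ)/√u − r⁴ sin²2θ/(4u^{3/2}),  u = L² − r² sin²θ = 0.00760844 m².
Substituting r = 0.0183 m, L = 0.0875 m, θ = 157.8°: d²x/dθ² = +0.01418 m.
a = ω²·d²x/dθ² = (348)²·(+0.01418) = +1717.1 m/s²;  |a| = 1717.1 m/s².

1720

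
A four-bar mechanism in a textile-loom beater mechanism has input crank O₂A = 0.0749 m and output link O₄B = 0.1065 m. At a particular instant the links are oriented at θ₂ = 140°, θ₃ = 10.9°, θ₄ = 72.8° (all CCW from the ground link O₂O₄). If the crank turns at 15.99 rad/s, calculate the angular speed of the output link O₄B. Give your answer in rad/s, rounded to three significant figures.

9.89

ω₂ = 15.99 rad/s
Differentiating the loop-closure r₂e^{iθ₂}+r₃e^{iθ₃}=r₁+r₄e^{iθ₄} gives r₂ω₂e^{iθ₂}+r₃ω₃e^{iθ₃}=r₄ω₄e^{iθ₄}.
Eliminating the other unknown: ω₄ = r₂ω₂ sin(θ₂−θ₃) / [r₄ sin(θ₄−θ₃)].
Numerator sine = +0.77605; denominator sine = +0.88213.
Result = 0.0749·15.99·(+0.77605) / (0.1065·(+0.88213)) = +9.8932 rad/s; magnitude 9.8932 rad/s.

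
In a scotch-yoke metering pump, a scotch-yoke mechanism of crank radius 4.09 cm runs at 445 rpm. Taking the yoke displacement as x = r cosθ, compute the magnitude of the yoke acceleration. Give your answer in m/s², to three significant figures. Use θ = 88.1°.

2.94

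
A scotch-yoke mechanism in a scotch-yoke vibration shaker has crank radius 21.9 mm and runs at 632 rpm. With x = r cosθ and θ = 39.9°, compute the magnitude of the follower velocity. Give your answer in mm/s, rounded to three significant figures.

930

ω = 66.18 rad/s (from 632 rpm).
x = r cosθ ⇒ ẋ = −rω sinθ.
|v| = rω|sinθ| = 0.0219·66.18·|sin 39.9°| = 0.92972 m/s = 929.72 mm/s.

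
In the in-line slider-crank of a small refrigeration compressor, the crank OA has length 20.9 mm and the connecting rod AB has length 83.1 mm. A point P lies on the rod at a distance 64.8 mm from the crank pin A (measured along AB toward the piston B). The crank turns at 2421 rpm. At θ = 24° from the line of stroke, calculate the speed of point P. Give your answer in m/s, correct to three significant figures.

ω = 253.5 rad/s.  Crank-pin speed |V_A| = rω = 5.2987 m/s, perpendicular to OA.
Rod angle: sinφ = −(r/L) sinθ ⇒ φ = -5.871°; ω_rod = −rω cosθ/√(L²−r²sin²θ) = -58.558 rad/s.
V_P = V_A + ω_rod × AP, with AP = 0.0648 m along the rod.
Components: V_Px = −rω sinθ − a·ω_rod·sinφ = -2.5433 m/s;  V_Py = rω cosθ + a·ω_rod·cosφ = +1.066 m/s.
|V_P| = √(V_Px² + V_Py²) = 2.7577 m/s.

2.76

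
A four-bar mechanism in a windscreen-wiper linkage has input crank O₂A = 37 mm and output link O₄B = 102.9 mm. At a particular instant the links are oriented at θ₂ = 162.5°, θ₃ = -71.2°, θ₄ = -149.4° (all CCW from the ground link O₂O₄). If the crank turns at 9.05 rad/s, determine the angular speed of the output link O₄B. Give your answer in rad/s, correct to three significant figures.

2.68

ω₂ = 9.05 rad/s
Differentiating the loop-closure r₂e^{iθ₂}+r₃e^{iθ₃}=r₁+r₄e^{iθ₄} gives r₂ω₂e^{iθ₂}+r₃ω₃e^{iθ₃}=r₄ω₄e^{iθ₄}.
Eliminating the other unknown: ω₄ = r₂ω₂ sin(θ₂−θ₃) / [r₄ sin(θ₄−θ₃)].
Numerator sine = -0.80593; denominator sine = -0.97887.
Result = 0.037·9.05·(-0.80593) / (0.1029·(-0.97887)) = +2.6792 rad/s; magnitude 2.6792 rad/s.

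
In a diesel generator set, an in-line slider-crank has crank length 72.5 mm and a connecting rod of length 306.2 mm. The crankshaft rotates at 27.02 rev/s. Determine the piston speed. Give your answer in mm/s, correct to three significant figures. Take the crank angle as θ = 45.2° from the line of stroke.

10200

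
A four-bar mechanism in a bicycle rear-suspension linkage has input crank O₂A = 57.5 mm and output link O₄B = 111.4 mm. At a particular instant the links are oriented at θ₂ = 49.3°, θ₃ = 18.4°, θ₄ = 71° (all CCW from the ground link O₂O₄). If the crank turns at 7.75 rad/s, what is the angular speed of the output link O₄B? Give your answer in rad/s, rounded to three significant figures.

ω₂ = 7.75 rad/s
Differentiating the loop-closure r₂e^{iθ₂}+r₃e^{iθ₃}=r₁+r₄e^{iθ₄} gives r₂ω₂e^{iθ₂}+r₃ω₃e^{iθ₃}=r₄ω₄e^{iθ₄}.
Eliminating the other unknown: ω₄ = r₂ω₂ sin(θ₂−θ₃) / [r₄ sin(θ₄−θ₃)].
Numerator sine = +0.51354; denominator sine = +0.79441.
Result = 0.0575·7.75·(+0.51354) / (0.1114·(+0.79441)) = +2.5859 rad/s; magnitude 2.5859 rad/s.

2.59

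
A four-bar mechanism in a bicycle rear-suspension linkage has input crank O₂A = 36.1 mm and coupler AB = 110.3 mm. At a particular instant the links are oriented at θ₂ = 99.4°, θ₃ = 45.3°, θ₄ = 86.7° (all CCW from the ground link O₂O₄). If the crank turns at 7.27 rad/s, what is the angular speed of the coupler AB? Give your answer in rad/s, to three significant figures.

0.791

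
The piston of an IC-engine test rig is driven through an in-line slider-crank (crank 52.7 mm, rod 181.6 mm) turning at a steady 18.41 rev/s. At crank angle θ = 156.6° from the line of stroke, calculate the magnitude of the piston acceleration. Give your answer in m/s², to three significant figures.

504

ω = 2π·18.4 = 115.7 rad/s
x(θ) = r cosθ + √(L² − r² sin²θ); with ω constant, a = ω²·d²x/dθ².
d²x/dθ² = −r cosθ − r²(cos2θ)/√u − r⁴ sin²2θ/(4u^{3/2}),  u = L² − r² sin²θ = 0.0325405 m².
Substituting r = 0.0527 m, L = 0.1816 m, θ = 156.6°: d²x/dθ² = +0.037652 m.
a = ω²·d²x/dθ² = (115.7)²·(+0.037652) = +503.79 m/s²;  |a| = 503.79 m/s².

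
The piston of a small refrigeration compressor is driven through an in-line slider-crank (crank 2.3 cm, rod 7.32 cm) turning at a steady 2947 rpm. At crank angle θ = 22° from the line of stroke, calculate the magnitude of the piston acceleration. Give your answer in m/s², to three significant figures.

2540

ω = 2π·2947/60 = 308.6 rad/s
x(θ) = r cosθ + √(L² − r² sin²θ); with ω constant, a = ω²·d²x/dθ².
d²x/dθ² = −r cosθ − r²(cos2θ)/√u − r⁴ sin²2θ/(4u^{3/2}),  u = L² − r² sin²θ = 0.00528401 m².
Substituting r = 0.023 m, L = 0.0732 m, θ = 22°: d²x/dθ² = -0.026648 m.
a = ω²·d²x/dθ² = (308.6)²·(-0.026648) = -2537.9 m/s²;  |a| = 2537.9 m/s².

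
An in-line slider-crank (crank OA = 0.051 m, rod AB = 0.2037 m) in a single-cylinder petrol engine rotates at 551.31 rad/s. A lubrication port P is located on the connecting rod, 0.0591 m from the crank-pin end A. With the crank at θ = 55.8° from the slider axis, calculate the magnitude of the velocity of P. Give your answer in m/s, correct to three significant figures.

26.7

ω = 551.3 rad/s.  Crank-pin speed |V_A| = rω = 28.117 m/s, perpendicular to OA.
Rod angle: sinφ = −(r/L) sinθ ⇒ φ = -11.951°; ω_rod = −rω cosθ/√(L²−r²sin²θ) = -79.304 rad/s.
V_P = V_A + ω_rod × AP, with AP = 0.0591 m along the rod.
Components: V_Px = −rω sinθ − a·ω_rod·sinφ = -24.225 m/s;  V_Py = rω cosθ + a·ω_rod·cosφ = +11.219 m/s.
|V_P| = √(V_Px² + V_Py²) = 26.697 m/s.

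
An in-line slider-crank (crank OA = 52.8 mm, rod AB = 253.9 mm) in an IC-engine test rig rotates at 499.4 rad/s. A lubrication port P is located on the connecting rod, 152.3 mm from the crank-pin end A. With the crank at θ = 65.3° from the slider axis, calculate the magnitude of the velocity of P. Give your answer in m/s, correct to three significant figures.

25.6

ω = 499.4 rad/s.  Crank-pin speed |V_A| = rω = 26.368 m/s, perpendicular to OA.
Rod angle: sinφ = −(r/L) sinθ ⇒ φ = -10.890°; ω_rod = −rω cosθ/√(L²−r²sin²θ) = -44.193 rad/s.
V_P = V_A + ω_rod × AP, with AP = 0.1523 m along the rod.
Components: V_Px = −rω sinθ − a·ω_rod·sinφ = -25.227 m/s;  V_Py = rω cosθ + a·ω_rod·cosφ = +4.4091 m/s.
|V_P| = √(V_Px² + V_Py²) = 25.61 m/s.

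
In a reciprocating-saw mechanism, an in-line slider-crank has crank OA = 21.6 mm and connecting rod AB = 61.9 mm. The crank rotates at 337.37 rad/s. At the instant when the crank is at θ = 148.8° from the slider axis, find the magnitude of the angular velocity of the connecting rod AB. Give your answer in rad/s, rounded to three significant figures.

102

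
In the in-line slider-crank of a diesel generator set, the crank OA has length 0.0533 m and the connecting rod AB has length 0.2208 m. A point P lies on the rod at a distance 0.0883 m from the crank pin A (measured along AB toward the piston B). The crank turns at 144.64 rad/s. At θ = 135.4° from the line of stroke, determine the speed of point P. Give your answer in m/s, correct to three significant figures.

ω = 144.6 rad/s.  Crank-pin speed |V_A| = rω = 7.7093 m/s, perpendicular to OA.
Rod angle: sinφ = −(r/L) sinθ ⇒ φ = -9.759°; ω_rod = −rω cosθ/√(L²−r²sin²θ) = +25.226 rad/s.
V_P = V_A + ω_rod × AP, with AP = 0.0883 m along the rod.
Components: V_Px = −rω sinθ − a·ω_rod·sinφ = -5.0356 m/s;  V_Py = rω cosθ + a·ω_rod·cosφ = -3.294 m/s.
|V_P| = √(V_Px² + V_Py²) = 6.0173 m/s.

6.02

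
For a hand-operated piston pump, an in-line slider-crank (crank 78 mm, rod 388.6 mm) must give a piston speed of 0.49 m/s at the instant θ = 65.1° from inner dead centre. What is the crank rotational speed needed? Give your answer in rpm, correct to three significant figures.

For an in-line slider-crank, |v_piston| = rω|sinθ|·[1 + r cosθ/√(L² − r² sin²θ)].
With r = 0.078 m, L = 0.3886 m, θ = 65.1°: the bracketed kinematic factor |dx/dθ| = 0.07683 m.
ω = v/|dx/dθ| = 0.49/0.07683 = 6.3777 rad/s.
N = 60ω/(2π) = 60.903 rpm.

60.9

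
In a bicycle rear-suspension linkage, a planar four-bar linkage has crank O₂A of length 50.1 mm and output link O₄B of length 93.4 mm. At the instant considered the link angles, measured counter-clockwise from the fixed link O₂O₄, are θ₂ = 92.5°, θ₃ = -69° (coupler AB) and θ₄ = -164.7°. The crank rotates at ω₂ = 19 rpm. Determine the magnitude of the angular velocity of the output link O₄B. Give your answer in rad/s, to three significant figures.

ω₂ = 1.99 rad/s (from 19 rpm).
Differentiating the loop-closure r₂e^{iθ₂}+r₃e^{iθ₃}=r₁+r₄e^{iθ₄} gives r₂ω₂e^{iθ₂}+r₃ω₃e^{iθ₃}=r₄ω₄e^{iθ₄}.
Eliminating the other unknown: ω₄ = r₂ω₂ sin(θ₂−θ₃) / [r₄ sin(θ₄−θ₃)].
Numerator sine = +0.31730; denominator sine = -0.99506.
Result = 0.0501·1.99·(+0.31730) / (0.0934·(-0.99506)) = -0.34033 rad/s; magnitude 0.34033 rad/s.

0.340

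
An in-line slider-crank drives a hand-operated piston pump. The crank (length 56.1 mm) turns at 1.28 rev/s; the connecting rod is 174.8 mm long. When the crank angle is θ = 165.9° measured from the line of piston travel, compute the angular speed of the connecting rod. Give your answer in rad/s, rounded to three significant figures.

2.51

ω = 8.042 rad/s (converted from 1.28 rev/s).
The rod makes angle φ with the slider axis where L sinφ = r sinθ; differentiating, L cosφ·φ̇ = r ω cosθ.
L cosφ = √(L² − r² sin²θ) = 0.17426 m.
|ω_rod| = r ω |cosθ| / √(L² − r² sin²θ) = 0.0561·8.042·0.96987/0.17426 = 2.5111 rad/s.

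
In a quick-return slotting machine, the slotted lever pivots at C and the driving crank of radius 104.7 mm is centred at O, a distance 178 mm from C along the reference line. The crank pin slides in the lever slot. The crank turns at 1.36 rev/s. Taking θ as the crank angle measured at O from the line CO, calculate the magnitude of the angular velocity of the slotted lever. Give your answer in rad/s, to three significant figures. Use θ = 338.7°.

3.13

ω = 8.545 rad/s (from 1.36 rev/s).
Crank pin A relative to C: A = (d + r cosθ, r sinθ); lever angle φ = atan2(r sinθ, d + r cosθ).
Differentiating tanφ: φ̇ = rω(d cosθ + r)/(d² + r² + 2dr cosθ).
d² + r² + 2dr cosθ = |CA|² = 0.0773732 m²;  d cosθ + r = +0.27054 m.
|ω_lever| = |0.1047·8.545·+0.27054| / 0.0773732 = 3.1283 rad/s.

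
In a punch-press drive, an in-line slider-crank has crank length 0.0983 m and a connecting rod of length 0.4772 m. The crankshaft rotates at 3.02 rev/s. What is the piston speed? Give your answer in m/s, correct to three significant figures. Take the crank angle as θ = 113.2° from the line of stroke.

1.57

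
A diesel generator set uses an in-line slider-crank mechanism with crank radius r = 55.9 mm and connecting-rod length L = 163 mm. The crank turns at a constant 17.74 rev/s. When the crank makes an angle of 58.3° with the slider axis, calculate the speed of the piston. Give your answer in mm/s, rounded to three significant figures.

ω = 2π·17.7 = 111.5 rad/s
For an in-line slider-crank, x = r cosθ + √(L² − r² sin²θ), so v = −rω sinθ·[1 + r cosθ/√(L² − r² sin²θ)].
With r = 0.0559 m, L = 0.163 m, θ = 58.3°: √(L² − r² sin²θ) = 0.15591 m.
v = −0.0559·111.5·0.85081·[1 + 0.0559·0.52547/0.15591] = -6.3 m/s.
|v| = 6.3 m/s = 6300 mm/s.

6300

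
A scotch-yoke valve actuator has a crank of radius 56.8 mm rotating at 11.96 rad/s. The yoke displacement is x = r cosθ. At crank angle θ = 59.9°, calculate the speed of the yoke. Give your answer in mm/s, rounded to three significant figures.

ω = 11.96 rad/s
x = r cosθ ⇒ ẋ = −rω sinθ.
|v| = rω|sinθ| = 0.0568·11.96·|sin 59.9°| = 0.58772 m/s = 587.72 mm/s.

588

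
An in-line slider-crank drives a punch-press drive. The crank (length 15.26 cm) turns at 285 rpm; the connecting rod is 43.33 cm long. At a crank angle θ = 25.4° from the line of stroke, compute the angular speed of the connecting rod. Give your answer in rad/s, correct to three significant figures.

ω = 29.85 rad/s (converted from 285 rpm).
The rod makes angle φ with the slider axis where L sinφ = r sinθ; differentiating, L cosφ·φ̇ = r ω cosθ.
L cosφ = √(L² − r² sin²θ) = 0.42833 m.
|ω_rod| = r ω |cosθ| / √(L² − r² sin²θ) = 0.1526·29.85·0.90334/0.42833 = 9.6051 rad/s.

9.61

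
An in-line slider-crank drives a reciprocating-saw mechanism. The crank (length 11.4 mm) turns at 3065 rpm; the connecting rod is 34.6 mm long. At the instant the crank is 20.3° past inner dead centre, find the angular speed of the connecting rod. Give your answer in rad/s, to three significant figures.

99.8

ω = 321 rad/s (converted from 3065 rpm).
The rod makes angle φ with the slider axis where L sinφ = r sinθ; differentiating, L cosφ·φ̇ = r ω cosθ.
L cosφ = √(L² − r² sin²θ) = 0.034373 m.
|ω_rod| = r ω |cosθ| / √(L² − r² sin²θ) = 0.0114·321·0.93789/0.034373 = 99.838 rad/s.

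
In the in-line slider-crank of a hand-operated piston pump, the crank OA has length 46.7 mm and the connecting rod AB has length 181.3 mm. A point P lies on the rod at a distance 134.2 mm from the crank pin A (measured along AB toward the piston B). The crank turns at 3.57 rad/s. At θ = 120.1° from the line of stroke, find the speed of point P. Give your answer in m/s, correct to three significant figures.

ω = 3.57 rad/s.  Crank-pin speed |V_A| = rω = 0.16672 m/s, perpendicular to OA.
Rod angle: sinφ = −(r/L) sinθ ⇒ φ = -12.876°; ω_rod = −rω cosθ/√(L²−r²sin²θ) = +0.47307 rad/s.
V_P = V_A + ω_rod × AP, with AP = 0.1342 m along the rod.
Components: V_Px = −rω sinθ − a·ω_rod·sinφ = -0.13009 m/s;  V_Py = rω cosθ + a·ω_rod·cosφ = -0.021721 m/s.
|V_P| = √(V_Px² + V_Py²) = 0.13189 m/s.

0.132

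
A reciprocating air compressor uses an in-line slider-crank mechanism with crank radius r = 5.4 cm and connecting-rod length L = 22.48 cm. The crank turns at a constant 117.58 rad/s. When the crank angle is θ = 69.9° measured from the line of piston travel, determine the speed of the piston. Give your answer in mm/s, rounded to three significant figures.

6470

ω = 117.6 rad/s
For an in-line slider-crank, x = r cosθ + √(L² − r² sin²θ), so v = −rω sinθ·[1 + r cosθ/√(L² − r² sin²θ)].
With r = 0.054 m, L = 0.2248 m, θ = 69.9°: √(L² − r² sin²θ) = 0.21901 m.
v = −0.054·117.6·0.93909·[1 + 0.054·0.34366/0.21901] = -6.4679 m/s.
|v| = 6.4679 m/s = 6467.9 mm/s.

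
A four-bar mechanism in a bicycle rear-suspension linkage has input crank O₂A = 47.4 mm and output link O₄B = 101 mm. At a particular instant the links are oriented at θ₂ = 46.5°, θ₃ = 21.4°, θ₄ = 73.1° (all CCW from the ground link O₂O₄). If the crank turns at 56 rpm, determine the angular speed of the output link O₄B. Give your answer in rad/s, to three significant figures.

ω₂ = 5.864 rad/s (from 56 rpm).
Differentiating the loop-closure r₂e^{iθ₂}+r₃e^{iθ₃}=r₁+r₄e^{iθ₄} gives r₂ω₂e^{iθ₂}+r₃ω₃e^{iθ₃}=r₄ω₄e^{iθ₄}.
Eliminating the other unknown: ω₄ = r₂ω₂ sin(θ₂−θ₃) / [r₄ sin(θ₄−θ₃)].
Numerator sine = +0.42420; denominator sine = +0.78478.
Result = 0.0474·5.864·(+0.42420) / (0.101·(+0.78478)) = +1.4876 rad/s; magnitude 1.4876 rad/s.

1.49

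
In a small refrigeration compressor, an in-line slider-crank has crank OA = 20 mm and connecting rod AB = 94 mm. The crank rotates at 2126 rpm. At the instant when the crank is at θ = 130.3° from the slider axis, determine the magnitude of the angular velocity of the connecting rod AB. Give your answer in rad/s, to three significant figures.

31.0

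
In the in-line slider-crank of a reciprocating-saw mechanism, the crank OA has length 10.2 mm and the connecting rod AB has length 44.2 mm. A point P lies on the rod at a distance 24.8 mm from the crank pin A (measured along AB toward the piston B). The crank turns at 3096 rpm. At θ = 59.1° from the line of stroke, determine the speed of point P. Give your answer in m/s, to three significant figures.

3.12

ω = 324.2 rad/s.  Crank-pin speed |V_A| = rω = 3.307 m/s, perpendicular to OA.
Rod angle: sinφ = −(r/L) sinθ ⇒ φ = -11.421°; ω_rod = −rω cosθ/√(L²−r²sin²θ) = -39.198 rad/s.
V_P = V_A + ω_rod × AP, with AP = 0.0248 m along the rod.
Components: V_Px = −rω sinθ − a·ω_rod·sinφ = -3.0301 m/s;  V_Py = rω cosθ + a·ω_rod·cosφ = +0.74539 m/s.
|V_P| = √(V_Px² + V_Py²) = 3.1204 m/s.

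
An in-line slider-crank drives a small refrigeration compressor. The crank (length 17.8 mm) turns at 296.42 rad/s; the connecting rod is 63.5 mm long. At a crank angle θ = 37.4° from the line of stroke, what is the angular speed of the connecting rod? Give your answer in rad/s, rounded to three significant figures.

67.0

ω = 296.4 rad/s
The rod makes angle φ with the slider axis where L sinφ = r sinθ; differentiating, L cosφ·φ̇ = r ω cosθ.
L cosφ = √(L² − r² sin²θ) = 0.062573 m.
|ω_rod| = r ω |cosθ| / √(L² − r² sin²θ) = 0.0178·296.4·0.79441/0.062573 = 66.987 rad/s.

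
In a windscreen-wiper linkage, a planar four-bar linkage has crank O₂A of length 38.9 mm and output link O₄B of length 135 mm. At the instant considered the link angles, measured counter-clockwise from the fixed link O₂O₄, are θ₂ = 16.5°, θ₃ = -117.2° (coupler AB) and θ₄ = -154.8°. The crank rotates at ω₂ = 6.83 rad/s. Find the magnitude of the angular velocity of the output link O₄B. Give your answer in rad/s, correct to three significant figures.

ω₂ = 6.83 rad/s
Differentiating the loop-closure r₂e^{iθ₂}+r₃e^{iθ₃}=r₁+r₄e^{iθ₄} gives r₂ω₂e^{iθ₂}+r₃ω₃e^{iθ₃}=r₄ω₄e^{iθ₄}.
Eliminating the other unknown: ω₄ = r₂ω₂ sin(θ₂−θ₃) / [r₄ sin(θ₄−θ₃)].
Numerator sine = +0.72297; denominator sine = -0.61015.
Result = 0.0389·6.83·(+0.72297) / (0.135·(-0.61015)) = -2.332 rad/s; magnitude 2.332 rad/s.

2.33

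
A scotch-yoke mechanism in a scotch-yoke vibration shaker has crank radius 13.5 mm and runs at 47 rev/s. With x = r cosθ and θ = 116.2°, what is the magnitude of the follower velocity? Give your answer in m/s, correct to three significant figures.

ω = 295.3 rad/s (from 47 rev/s).
x = r cosθ ⇒ ẋ = −rω sinθ.
|v| = rω|sinθ| = 0.0135·295.3·|sin 116.2°| = 3.5771 m/s.

3.58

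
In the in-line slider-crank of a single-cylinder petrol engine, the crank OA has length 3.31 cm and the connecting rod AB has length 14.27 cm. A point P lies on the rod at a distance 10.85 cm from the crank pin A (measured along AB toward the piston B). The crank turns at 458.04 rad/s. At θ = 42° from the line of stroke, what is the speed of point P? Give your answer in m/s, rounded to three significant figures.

11.8

ω = 458 rad/s.  Crank-pin speed |V_A| = rω = 15.161 m/s, perpendicular to OA.
Rod angle: sinφ = −(r/L) sinθ ⇒ φ = -8.929°; ω_rod = −rω cosθ/√(L²−r²sin²θ) = -79.924 rad/s.
V_P = V_A + ω_rod × AP, with AP = 0.1085 m along the rod.
Components: V_Px = −rω sinθ − a·ω_rod·sinφ = -11.491 m/s;  V_Py = rω cosθ + a·ω_rod·cosφ = +2.7003 m/s.
|V_P| = √(V_Px² + V_Py²) = 11.804 m/s.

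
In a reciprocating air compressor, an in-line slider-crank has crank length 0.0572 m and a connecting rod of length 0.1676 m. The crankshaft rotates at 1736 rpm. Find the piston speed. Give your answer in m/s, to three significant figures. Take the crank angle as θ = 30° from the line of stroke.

6.76

ω = 2π·1736/60 = 181.8 rad/s
For an in-line slider-crank, x = r cosθ + √(L² − r² sin²θ), so v = −rω sinθ·[1 + r cosθ/√(L² − r² sin²θ)].
With r = 0.0572 m, L = 0.1676 m, θ = 30°: √(L² − r² sin²θ) = 0.16514 m.
v = −0.0572·181.8·0.50000·[1 + 0.0572·0.86603/0.16514] = -6.7589 m/s.
|v| = 6.7589 m/s.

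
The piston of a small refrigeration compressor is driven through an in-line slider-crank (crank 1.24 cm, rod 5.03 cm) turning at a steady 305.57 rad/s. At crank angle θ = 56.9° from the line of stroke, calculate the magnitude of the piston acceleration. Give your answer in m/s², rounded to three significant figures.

518

ω = 305.6 rad/s
x(θ) = r cosθ + √(L² − r² sin²θ); with ω constant, a = ω²·d²x/dθ².
d²x/dθ² = −r cosθ − r²(cos2θ)/√u − r⁴ sin²2θ/(4u^{3/2}),  u = L² − r² sin²θ = 0.00242219 m².
Substituting r = 0.0124 m, L = 0.0503 m, θ = 56.9°: d²x/dθ² = -0.0055524 m.
a = ω²·d²x/dθ² = (305.6)²·(-0.0055524) = -518.45 m/s²;  |a| = 518.45 m/s².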